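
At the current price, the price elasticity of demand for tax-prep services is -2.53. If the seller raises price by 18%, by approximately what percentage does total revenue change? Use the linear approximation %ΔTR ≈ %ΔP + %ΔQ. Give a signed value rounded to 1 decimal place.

-27.5%

%ΔQ ≈ Ed × %ΔP = (-2.53) × (+18%) = -45.5400%
%ΔTR ≈ %ΔP + %ΔQ = (+18%) + (-45.5400%) = -27.5400%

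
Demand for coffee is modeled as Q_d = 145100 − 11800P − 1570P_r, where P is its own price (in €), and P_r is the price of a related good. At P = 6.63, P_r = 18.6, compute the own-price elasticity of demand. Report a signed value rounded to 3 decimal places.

At the given values, Q_d = 145100 − 11800(6.63) − 1570(18.6) = 37664.
∂Q_d/∂P = −11800.
E = (-11800) × (6.63/37664) = -2.07715…

-2.077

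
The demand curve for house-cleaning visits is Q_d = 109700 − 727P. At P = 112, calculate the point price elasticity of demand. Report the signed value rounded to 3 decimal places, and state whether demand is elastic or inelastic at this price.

dQ_d/dP = −727. At P = 112, Q_d = 109700 − 727(112) = 28276.
Ed = (dQ_d/dP)·(P/Q_d) = −727 × (112/28276) = -2.87961…
|Ed| = 2.880 > 1, so demand is elastic.

-2.880; elastic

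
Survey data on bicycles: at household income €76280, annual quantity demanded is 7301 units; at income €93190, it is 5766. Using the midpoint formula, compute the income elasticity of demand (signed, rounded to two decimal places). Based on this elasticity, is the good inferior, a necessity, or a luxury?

%ΔQ = (5766 − 7301)/[( 7301 + 5766)/2] = -1535/6533.5 = -0.234942…
%ΔIncome = (93190 − 76280)/[( 76280 + 93190)/2] = 16910/84735 = 0.199563…
E_income = (-1535/6533.5) / (16910/84735) = -1.1772…
E_income < 0 ⇒ inferior good.

-1.18; inferior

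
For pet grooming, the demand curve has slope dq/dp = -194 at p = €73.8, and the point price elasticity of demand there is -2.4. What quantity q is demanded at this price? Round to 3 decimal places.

Ed = (dq/dp)·(p/q) ⇒ q = (dq/dp)·p/Ed = (-194)·73.8/(-2.4) = 5965.5

5965.500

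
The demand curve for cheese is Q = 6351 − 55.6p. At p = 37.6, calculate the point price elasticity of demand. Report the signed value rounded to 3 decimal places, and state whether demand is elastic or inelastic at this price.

-0.491; inelastic

dQ/dp = −55.6. At p = 37.6, Q = 6351 − 55.6(37.6) = 4260.44.
Ed = (dQ/dp)·(p/Q) = −55.6 × (37.6/4260.44) = -0.49069…
|Ed| = 0.491 < 1, so demand is inelastic.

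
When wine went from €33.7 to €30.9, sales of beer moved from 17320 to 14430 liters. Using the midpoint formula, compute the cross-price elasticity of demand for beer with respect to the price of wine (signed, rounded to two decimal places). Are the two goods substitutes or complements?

%ΔQ_{beer} = (14430 − 17320)/avg = -2890/15875 = -0.182047…
%ΔP_{wine} = (30.9 − 33.7)/avg = -2.8/32.3 = -0.086687…
E_cross = (-2890/15875) / (-2.8/32.3) = 2.1000…
E_cross > 0 ⇒ the goods are substitutes.

2.10; substitutes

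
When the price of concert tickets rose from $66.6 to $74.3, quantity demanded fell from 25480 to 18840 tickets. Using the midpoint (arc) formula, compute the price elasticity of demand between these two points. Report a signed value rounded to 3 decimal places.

-2.742

%ΔQ = (18840 − 25480) / [(25480 + 18840)/2] = -6640/22160 = -0.299638…
%ΔP = (74.3 − 66.6) / [(66.6 + 74.3)/2] = 7.7/70.45 = 0.109297…
Arc Ed = %ΔQ / %ΔP = (-6640/22160) / (7.7/70.45) = -2.74150…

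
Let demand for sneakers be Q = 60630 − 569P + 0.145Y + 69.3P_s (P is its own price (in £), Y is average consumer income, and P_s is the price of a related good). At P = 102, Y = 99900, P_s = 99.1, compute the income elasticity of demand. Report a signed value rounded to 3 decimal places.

0.605

At the given values, Q = 60630 − 569(102) + 0.145(99900) + 69.3(99.1) = 23945.13.
∂Q/∂Y = 0.145.
E = (0.145) × (99900/23945.13) = 0.60494…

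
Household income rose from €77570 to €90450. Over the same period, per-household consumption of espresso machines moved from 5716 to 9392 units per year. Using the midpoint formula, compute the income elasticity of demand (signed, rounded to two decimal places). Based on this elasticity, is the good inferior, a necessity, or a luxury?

3.17; luxury

%ΔQ = (9392 − 5716)/[( 5716 + 9392)/2] = 3676/7554 = 0.486629…
%ΔIncome = (90450 − 77570)/[( 77570 + 90450)/2] = 12880/84010 = 0.153315…
E_income = (3676/7554) / (12880/84010) = 3.1740…
E_income > 1 ⇒ normal good, luxury.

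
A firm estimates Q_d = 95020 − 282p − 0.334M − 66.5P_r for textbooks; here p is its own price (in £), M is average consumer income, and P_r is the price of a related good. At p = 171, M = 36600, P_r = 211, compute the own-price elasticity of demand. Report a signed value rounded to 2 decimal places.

At the given values, Q_d = 95020 − 282(171) − 0.334(36600) − 66.5(211) = 20542.1.
∂Q_d/∂p = −282.
E = (-282) × (171/20542.1) = -2.3474…

-2.35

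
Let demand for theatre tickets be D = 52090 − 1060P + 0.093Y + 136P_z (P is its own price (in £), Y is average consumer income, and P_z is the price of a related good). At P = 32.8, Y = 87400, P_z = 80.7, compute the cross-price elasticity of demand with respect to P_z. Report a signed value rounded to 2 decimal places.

0.30

At the given values, D = 52090 − 1060(32.8) + 0.093(87400) + 136(80.7) = 36425.4.
∂D/∂P_z = 136.
E = (136) × (80.7/36425.4) = 0.3013…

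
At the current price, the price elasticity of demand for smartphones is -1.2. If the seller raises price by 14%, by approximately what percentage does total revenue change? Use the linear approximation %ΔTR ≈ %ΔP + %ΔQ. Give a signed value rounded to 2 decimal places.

-2.80%

%ΔQ ≈ Ed × %ΔP = (-1.2) × (+14%) = -16.8000%
%ΔTR ≈ %ΔP + %ΔQ = (+14%) + (-16.8000%) = -2.8000%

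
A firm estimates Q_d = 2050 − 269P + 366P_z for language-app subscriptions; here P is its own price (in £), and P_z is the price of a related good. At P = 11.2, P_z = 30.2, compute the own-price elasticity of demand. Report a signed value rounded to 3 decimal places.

At the given values, Q_d = 2050 − 269(11.2) + 366(30.2) = 10090.4.
∂Q_d/∂P = −269.
E = (-269) × (11.2/10090.4) = -0.29858…

-0.299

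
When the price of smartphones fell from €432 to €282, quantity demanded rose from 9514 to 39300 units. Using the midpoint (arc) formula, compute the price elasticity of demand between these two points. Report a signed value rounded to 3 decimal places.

%ΔQ = (39300 − 9514) / [(9514 + 39300)/2] = 29786/24407 = 1.220387…
%ΔP = (282 − 432) / [(432 + 282)/2] = -150/357 = -0.420168…
Arc Ed = %ΔQ / %ΔP = (29786/24407) / (-150/357) = -2.90452…

-2.905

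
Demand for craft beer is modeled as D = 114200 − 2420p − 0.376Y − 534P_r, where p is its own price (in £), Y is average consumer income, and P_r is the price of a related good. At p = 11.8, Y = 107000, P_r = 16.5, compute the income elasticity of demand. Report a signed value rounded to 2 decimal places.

At the given values, D = 114200 − 2420(11.8) − 0.376(107000) − 534(16.5) = 36601.
∂D/∂Y = -0.376.
E = (-0.376) × (107000/36601) = -1.0992…

-1.10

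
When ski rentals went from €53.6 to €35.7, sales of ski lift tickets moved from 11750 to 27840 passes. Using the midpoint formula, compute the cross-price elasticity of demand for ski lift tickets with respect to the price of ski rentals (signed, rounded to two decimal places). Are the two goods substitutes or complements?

-2.03; complements

%ΔQ_{ski lift tickets} = (27840 − 11750)/avg = 16090/19795 = 0.812831…
%ΔP_{ski rentals} = (35.7 − 53.6)/avg = -17.9/44.65 = -0.400895…
E_cross = (16090/19795) / (-17.9/44.65) = -2.0275…
E_cross < 0 ⇒ the goods are complements.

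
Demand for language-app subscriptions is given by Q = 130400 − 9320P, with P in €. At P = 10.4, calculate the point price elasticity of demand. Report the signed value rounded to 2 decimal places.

-2.90

dQ/dP = −9320. At P = 10.4, Q = 130400 − 9320(10.4) = 33472.
Ed = (dQ/dP)·(P/Q) = −9320 × (10.4/33472) = -2.8957…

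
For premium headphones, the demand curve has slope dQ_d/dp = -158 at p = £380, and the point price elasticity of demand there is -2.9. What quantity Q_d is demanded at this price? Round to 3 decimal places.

Ed = (dQ_d/dp)·(p/Q_d) ⇒ Q_d = (dQ_d/dp)·p/Ed = (-158)·380/(-2.9) = 20703.44827…

20703.448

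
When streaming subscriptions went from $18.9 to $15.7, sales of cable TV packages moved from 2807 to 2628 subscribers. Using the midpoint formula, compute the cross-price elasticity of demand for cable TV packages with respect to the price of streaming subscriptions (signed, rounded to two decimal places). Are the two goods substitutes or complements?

%ΔQ_{cable TV packages} = (2628 − 2807)/avg = -179/2717.5 = -0.065869…
%ΔP_{streaming subscriptions} = (15.7 − 18.9)/avg = -3.2/17.3 = -0.184971…
E_cross = (-179/2717.5) / (-3.2/17.3) = 0.3561…
E_cross > 0 ⇒ the goods are substitutes.

0.36; substitutes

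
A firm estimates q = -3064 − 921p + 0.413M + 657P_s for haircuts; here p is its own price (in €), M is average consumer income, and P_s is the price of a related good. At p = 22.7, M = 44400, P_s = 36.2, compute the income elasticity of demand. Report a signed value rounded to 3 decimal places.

At the given values, q = -3064 − 921(22.7) + 0.413(44400) + 657(36.2) = 18149.9.
∂q/∂M = 0.413.
E = (0.413) × (44400/18149.9) = 1.01031…

1.010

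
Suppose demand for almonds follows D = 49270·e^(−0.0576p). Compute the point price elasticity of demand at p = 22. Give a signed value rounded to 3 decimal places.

-1.267

dD/dp = −0.0576·D = -799.221. At p = 22, D = 13875.4.
Ed = (dD/dp)·(p/D) = (-799.221) × (22/13875.4) = -1.2672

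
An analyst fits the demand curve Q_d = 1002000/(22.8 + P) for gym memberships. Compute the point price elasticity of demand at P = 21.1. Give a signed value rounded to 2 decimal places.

-0.48

dQ_d/dP = −1002000/(22.8 + P)² = -519.923. At P = 21.1, Q_d = 22824.6.
Ed = (dQ_d/dP)·(P/Q_d) = (-519.923) × (21.1/22824.6) = -0.4806…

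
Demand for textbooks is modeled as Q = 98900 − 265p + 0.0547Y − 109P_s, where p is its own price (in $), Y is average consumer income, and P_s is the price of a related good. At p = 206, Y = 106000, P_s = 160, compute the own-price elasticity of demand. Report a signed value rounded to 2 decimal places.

-1.67

At the given values, Q = 98900 − 265(206) + 0.0547(106000) − 109(160) = 32668.2.
∂Q/∂p = −265.
E = (-265) × (206/32668.2) = -1.6710…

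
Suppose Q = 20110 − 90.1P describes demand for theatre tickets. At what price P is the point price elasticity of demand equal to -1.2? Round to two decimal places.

121.74

Ed = −90.1P/(20110 − 90.1P). Set this equal to -1.2:
90.1P = 1.2·(20110 − 90.1P) ⇒ 90.1P(1 + 1.2) = 1.2·20110
P = 1.2·20110 / (90.1·2.2) = 121.7435…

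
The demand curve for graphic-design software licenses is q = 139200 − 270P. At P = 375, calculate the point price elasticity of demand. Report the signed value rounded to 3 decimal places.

dq/dP = −270. At P = 375, q = 139200 − 270(375) = 37950.
Ed = (dq/dP)·(P/q) = −270 × (375/37950) = -2.66798…

-2.668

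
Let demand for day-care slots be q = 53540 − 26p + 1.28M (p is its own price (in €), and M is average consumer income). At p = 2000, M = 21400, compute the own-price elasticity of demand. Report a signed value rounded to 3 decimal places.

At the given values, q = 53540 − 26(2000) + 1.28(21400) = 28932.
∂q/∂p = −26.
E = (-26) × (2000/28932) = -1.79731…

-1.797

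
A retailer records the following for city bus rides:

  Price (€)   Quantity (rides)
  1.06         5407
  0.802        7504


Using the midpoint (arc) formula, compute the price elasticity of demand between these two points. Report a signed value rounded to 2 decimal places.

-1.17

%ΔQ = (7504 − 5407) / [(5407 + 7504)/2] = 2097/6455.5 = 0.324839…
%ΔP = (0.802 − 1.06) / [(1.06 + 0.802)/2] = -0.258/0.931 = -0.277121…
Arc Ed = %ΔQ / %ΔP = (2097/6455.5) / (-0.258/0.931) = -1.1721…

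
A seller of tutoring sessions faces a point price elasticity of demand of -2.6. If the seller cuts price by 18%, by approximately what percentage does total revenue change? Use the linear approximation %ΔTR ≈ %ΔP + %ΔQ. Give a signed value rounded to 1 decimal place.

+28.8%

%ΔQ ≈ Ed × %ΔP = (-2.6) × (-18%) = +46.8000%
%ΔTR ≈ %ΔP + %ΔQ = (-18%) + (+46.8000%) = +28.8000%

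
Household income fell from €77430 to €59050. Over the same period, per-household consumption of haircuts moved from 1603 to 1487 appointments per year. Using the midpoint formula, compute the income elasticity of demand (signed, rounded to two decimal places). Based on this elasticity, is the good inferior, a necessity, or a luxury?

0.28; necessity

%ΔQ = (1487 − 1603)/[( 1603 + 1487)/2] = -116/1545 = -0.075080…
%ΔIncome = (59050 − 77430)/[( 77430 + 59050)/2] = -18380/68240 = -0.269343…
E_income = (-116/1545) / (-18380/68240) = 0.2787…
0 < E_income < 1 ⇒ normal good, necessity.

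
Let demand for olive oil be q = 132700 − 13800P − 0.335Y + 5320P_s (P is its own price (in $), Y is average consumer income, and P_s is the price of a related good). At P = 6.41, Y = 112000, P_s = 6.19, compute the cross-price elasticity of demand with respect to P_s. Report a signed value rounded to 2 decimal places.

0.83

At the given values, q = 132700 − 13800(6.41) − 0.335(112000) + 5320(6.19) = 39652.8.
∂q/∂P_s = 5320.
E = (5320) × (6.19/39652.8) = 0.8304…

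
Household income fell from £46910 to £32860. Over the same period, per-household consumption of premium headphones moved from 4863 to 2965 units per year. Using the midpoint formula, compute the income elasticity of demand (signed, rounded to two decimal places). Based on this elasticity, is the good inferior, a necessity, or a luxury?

%ΔQ = (2965 − 4863)/[( 4863 + 2965)/2] = -1898/3914 = -0.484925…
%ΔIncome = (32860 − 46910)/[( 46910 + 32860)/2] = -14050/39885 = -0.352262…
E_income = (-1898/3914) / (-14050/39885) = 1.3766…
E_income > 1 ⇒ normal good, luxury.

1.38; luxury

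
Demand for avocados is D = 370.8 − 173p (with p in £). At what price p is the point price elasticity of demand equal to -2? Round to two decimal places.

Ed = −173p/(370.8 − 173p). Set this equal to -2:
173p = 2·(370.8 − 173p) ⇒ 173p(1 + 2) = 2·370.8
p = 2·370.8 / (173·3) = 1.4289…

1.43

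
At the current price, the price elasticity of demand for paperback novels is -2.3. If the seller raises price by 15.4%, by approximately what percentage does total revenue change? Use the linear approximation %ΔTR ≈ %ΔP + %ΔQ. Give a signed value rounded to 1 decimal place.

-20.0%

%ΔQ ≈ Ed × %ΔP = (-2.3) × (+15.4%) = -35.4200%
%ΔTR ≈ %ΔP + %ΔQ = (+15.4%) + (-35.4200%) = -20.0200%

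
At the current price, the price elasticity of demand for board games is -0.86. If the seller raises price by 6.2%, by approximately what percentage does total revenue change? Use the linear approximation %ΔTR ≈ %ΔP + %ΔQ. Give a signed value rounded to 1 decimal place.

%ΔQ ≈ Ed × %ΔP = (-0.86) × (+6.2%) = -5.3320%
%ΔTR ≈ %ΔP + %ΔQ = (+6.2%) + (-5.3320%) = +0.8680%

+0.9%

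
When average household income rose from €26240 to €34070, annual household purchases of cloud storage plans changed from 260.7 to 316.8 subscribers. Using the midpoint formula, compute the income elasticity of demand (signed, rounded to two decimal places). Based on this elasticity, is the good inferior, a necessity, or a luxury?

0.75; necessity

%ΔQ = (316.8 − 260.7)/[( 260.7 + 316.8)/2] = 56.1/288.75 = 0.194285…
%ΔIncome = (34070 − 26240)/[( 26240 + 34070)/2] = 7830/30155 = 0.259658…
E_income = (56.1/288.75) / (7830/30155) = 0.7482…
0 < E_income < 1 ⇒ normal good, necessity.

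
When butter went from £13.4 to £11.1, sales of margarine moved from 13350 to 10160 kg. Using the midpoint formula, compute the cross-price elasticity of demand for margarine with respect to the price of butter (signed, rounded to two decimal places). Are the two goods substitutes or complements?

1.45; substitutes

%ΔQ_{margarine} = (10160 − 13350)/avg = -3190/11755 = -0.271373…
%ΔP_{butter} = (11.1 − 13.4)/avg = -2.3/12.25 = -0.187755…
E_cross = (-3190/11755) / (-2.3/12.25) = 1.4453…
E_cross > 0 ⇒ the goods are substitutes.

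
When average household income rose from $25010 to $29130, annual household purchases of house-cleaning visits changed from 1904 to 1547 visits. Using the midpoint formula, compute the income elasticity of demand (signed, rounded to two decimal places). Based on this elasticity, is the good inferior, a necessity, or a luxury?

%ΔQ = (1547 − 1904)/[( 1904 + 1547)/2] = -357/1725.5 = -0.206896…
%ΔIncome = (29130 − 25010)/[( 25010 + 29130)/2] = 4120/27070 = 0.152198…
E_income = (-357/1725.5) / (4120/27070) = -1.3593…
E_income < 0 ⇒ inferior good.

-1.36; inferior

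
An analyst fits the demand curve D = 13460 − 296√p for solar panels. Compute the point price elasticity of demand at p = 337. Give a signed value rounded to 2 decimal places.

-0.34

dD/dp = −296/(2√p) = -8.06207. At p = 337, D = 8026.16.
Ed = (dD/dp)·(p/D) = (-8.06207) × (337/8026.16) = -0.3385…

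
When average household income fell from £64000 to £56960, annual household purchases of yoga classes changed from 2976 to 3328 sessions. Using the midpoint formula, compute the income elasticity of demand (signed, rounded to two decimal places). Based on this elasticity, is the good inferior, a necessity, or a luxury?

-0.96; inferior

%ΔQ = (3328 − 2976)/[( 2976 + 3328)/2] = 352/3152 = 0.111675…
%ΔIncome = (56960 − 64000)/[( 64000 + 56960)/2] = -7040/60480 = -0.116402…
E_income = (352/3152) / (-7040/60480) = -0.9593…
E_income < 0 ⇒ inferior good.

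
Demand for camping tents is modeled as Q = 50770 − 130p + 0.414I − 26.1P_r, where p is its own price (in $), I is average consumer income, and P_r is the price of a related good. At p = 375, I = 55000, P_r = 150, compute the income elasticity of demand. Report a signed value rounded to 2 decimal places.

1.09

At the given values, Q = 50770 − 130(375) + 0.414(55000) − 26.1(150) = 20875.
∂Q/∂I = 0.414.
E = (0.414) × (55000/20875) = 1.0907…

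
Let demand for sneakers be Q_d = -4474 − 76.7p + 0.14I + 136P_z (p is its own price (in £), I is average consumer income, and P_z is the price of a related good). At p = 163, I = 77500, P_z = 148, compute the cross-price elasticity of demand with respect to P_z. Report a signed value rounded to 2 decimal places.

At the given values, Q_d = -4474 − 76.7(163) + 0.14(77500) + 136(148) = 14001.9.
∂Q_d/∂P_z = 136.
E = (136) × (148/14001.9) = 1.4375…

1.44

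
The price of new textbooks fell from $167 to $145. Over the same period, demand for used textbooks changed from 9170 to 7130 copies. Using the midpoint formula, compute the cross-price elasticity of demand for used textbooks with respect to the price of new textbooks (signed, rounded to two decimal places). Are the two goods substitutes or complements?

%ΔQ_{used textbooks} = (7130 − 9170)/avg = -2040/8150 = -0.250306…
%ΔP_{new textbooks} = (145 − 167)/avg = -22/156 = -0.141025…
E_cross = (-2040/8150) / (-22/156) = 1.7749…
E_cross > 0 ⇒ the goods are substitutes.

1.77; substitutes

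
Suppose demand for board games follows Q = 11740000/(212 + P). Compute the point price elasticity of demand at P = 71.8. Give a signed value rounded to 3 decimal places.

-0.253

dQ/dP = −11740000/(212 + P)² = -145.762. At P = 71.8, Q = 41367.2.
Ed = (dQ/dP)·(P/Q) = (-145.762) × (71.8/41367.2) = -0.25299…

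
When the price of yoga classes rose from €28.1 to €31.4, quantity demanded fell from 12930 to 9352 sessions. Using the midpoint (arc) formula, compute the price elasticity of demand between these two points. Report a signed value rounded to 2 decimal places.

%ΔQ = (9352 − 12930) / [(12930 + 9352)/2] = -3578/11141 = -0.321156…
%ΔP = (31.4 − 28.1) / [(28.1 + 31.4)/2] = 3.3/29.75 = 0.110924…
Arc Ed = %ΔQ / %ΔP = (-3578/11141) / (3.3/29.75) = -2.8952…

-2.90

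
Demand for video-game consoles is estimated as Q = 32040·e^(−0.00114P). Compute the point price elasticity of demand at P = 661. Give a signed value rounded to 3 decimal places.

-0.754

dQ/dP = −0.00114·Q = -17.1925. At P = 661, Q = 15081.1.
Ed = (dQ/dP)·(P/Q) = (-17.1925) × (661/15081.1) = -0.75354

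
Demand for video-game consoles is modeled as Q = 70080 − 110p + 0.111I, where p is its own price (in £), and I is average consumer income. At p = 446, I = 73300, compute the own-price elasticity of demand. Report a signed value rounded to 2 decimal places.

-1.68

At the given values, Q = 70080 − 110(446) + 0.111(73300) = 29156.3.
∂Q/∂p = −110.
E = (-110) × (446/29156.3) = -1.6826…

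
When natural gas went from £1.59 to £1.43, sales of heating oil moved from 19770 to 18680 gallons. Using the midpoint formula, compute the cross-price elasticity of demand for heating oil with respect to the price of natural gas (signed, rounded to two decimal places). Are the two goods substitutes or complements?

%ΔQ_{heating oil} = (18680 − 19770)/avg = -1090/19225 = -0.056697…
%ΔP_{natural gas} = (1.43 − 1.59)/avg = -0.16/1.51 = -0.105960…
E_cross = (-1090/19225) / (-0.16/1.51) = 0.5350…
E_cross > 0 ⇒ the goods are substitutes.

0.54; substitutes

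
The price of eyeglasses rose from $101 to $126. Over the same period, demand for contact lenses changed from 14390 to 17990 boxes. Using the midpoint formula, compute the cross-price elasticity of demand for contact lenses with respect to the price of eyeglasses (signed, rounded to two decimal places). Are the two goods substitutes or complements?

%ΔQ_{contact lenses} = (17990 − 14390)/avg = 3600/16190 = 0.222359…
%ΔP_{eyeglasses} = (126 − 101)/avg = 25/113.5 = 0.220264…
E_cross = (3600/16190) / (25/113.5) = 1.0095…
E_cross > 0 ⇒ the goods are substitutes.

1.01; substitutes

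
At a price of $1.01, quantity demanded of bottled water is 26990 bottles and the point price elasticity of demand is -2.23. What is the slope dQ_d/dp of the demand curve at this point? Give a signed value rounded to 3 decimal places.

-59591.782

Ed = (dQ_d/dp)·(p/Q_d) ⇒ dQ_d/dp = Ed·Q_d/p = (-2.23)·26990/1.01 = -59591.78217…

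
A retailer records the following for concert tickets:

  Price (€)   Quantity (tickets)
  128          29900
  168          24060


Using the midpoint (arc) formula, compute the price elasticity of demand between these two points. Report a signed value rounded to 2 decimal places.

-0.80

%ΔQ = (24060 − 29900) / [(29900 + 24060)/2] = -5840/26980 = -0.216456…
%ΔP = (168 − 128) / [(128 + 168)/2] = 40/148 = 0.270270…
Arc Ed = %ΔQ / %ΔP = (-5840/26980) / (40/148) = -0.8008…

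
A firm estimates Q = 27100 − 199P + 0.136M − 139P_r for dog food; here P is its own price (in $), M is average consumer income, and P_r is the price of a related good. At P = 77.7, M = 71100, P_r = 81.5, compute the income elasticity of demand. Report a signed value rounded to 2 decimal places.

0.97

At the given values, Q = 27100 − 199(77.7) + 0.136(71100) − 139(81.5) = 9978.8.
∂Q/∂M = 0.136.
E = (0.136) × (71100/9978.8) = 0.9690…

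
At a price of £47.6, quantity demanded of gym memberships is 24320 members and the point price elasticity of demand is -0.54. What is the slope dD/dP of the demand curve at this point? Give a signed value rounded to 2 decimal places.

-275.90

Ed = (dD/dP)·(P/D) ⇒ dD/dP = Ed·D/P = (-0.54)·24320/47.6 = -275.8991…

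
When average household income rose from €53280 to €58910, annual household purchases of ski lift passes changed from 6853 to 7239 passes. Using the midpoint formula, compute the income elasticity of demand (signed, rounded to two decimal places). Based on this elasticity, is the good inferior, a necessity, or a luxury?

%ΔQ = (7239 − 6853)/[( 6853 + 7239)/2] = 386/7046 = 0.054782…
%ΔIncome = (58910 − 53280)/[( 53280 + 58910)/2] = 5630/56095 = 0.100365…
E_income = (386/7046) / (5630/56095) = 0.5458…
0 < E_income < 1 ⇒ normal good, necessity.

0.55; necessity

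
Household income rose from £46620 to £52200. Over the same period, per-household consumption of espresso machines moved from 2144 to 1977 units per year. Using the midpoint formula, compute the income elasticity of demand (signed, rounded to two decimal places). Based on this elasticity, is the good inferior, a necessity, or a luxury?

%ΔQ = (1977 − 2144)/[( 2144 + 1977)/2] = -167/2060.5 = -0.081048…
%ΔIncome = (52200 − 46620)/[( 46620 + 52200)/2] = 5580/49410 = 0.112932…
E_income = (-167/2060.5) / (5580/49410) = -0.7176…
E_income < 0 ⇒ inferior good.

-0.72; inferior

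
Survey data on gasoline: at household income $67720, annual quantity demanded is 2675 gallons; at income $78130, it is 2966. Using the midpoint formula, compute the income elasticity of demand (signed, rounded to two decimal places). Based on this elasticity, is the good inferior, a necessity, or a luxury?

%ΔQ = (2966 − 2675)/[( 2675 + 2966)/2] = 291/2820.5 = 0.103173…
%ΔIncome = (78130 − 67720)/[( 67720 + 78130)/2] = 10410/72925 = 0.142749…
E_income = (291/2820.5) / (10410/72925) = 0.7227…
0 < E_income < 1 ⇒ normal good, necessity.

0.72; necessity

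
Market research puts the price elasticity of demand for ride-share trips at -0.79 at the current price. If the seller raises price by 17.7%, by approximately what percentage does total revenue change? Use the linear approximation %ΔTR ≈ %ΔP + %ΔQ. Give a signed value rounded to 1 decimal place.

+3.7%

%ΔQ ≈ Ed × %ΔP = (-0.79) × (+17.7%) = -13.9830%
%ΔTR ≈ %ΔP + %ΔQ = (+17.7%) + (-13.9830%) = +3.7170%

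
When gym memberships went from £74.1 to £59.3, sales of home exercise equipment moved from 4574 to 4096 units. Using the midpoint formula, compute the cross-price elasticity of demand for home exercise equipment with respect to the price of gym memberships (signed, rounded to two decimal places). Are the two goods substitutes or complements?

%ΔQ_{home exercise equipment} = (4096 − 4574)/avg = -478/4335 = -0.110265…
%ΔP_{gym memberships} = (59.3 − 74.1)/avg = -14.8/66.7 = -0.221889…
E_cross = (-478/4335) / (-14.8/66.7) = 0.4969…
E_cross > 0 ⇒ the goods are substitutes.

0.50; substitutes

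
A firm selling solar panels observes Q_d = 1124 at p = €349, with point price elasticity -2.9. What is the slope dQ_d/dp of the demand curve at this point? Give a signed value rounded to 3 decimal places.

Ed = (dQ_d/dp)·(p/Q_d) ⇒ dQ_d/dp = Ed·Q_d/p = (-2.9)·1124/349 = -9.33982…

-9.340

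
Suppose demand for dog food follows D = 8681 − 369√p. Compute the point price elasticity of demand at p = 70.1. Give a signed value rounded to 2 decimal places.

-0.28

dD/dp = −369/(2√p) = -22.0362. At p = 70.1, D = 5591.52.
Ed = (dD/dp)·(p/D) = (-22.0362) × (70.1/5591.52) = -0.2762…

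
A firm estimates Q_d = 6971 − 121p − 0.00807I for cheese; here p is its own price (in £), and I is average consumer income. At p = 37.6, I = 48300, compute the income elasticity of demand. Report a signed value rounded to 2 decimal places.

-0.19

At the given values, Q_d = 6971 − 121(37.6) − 0.00807(48300) = 2031.619.
∂Q_d/∂I = -0.00807.
E = (-0.00807) × (48300/2031.619) = -0.1918…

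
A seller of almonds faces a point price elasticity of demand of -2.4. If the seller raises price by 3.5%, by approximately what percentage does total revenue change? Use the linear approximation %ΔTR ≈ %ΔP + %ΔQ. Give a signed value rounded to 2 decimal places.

%ΔQ ≈ Ed × %ΔP = (-2.4) × (+3.5%) = -8.4000%
%ΔTR ≈ %ΔP + %ΔQ = (+3.5%) + (-8.4000%) = -4.9000%

-4.90%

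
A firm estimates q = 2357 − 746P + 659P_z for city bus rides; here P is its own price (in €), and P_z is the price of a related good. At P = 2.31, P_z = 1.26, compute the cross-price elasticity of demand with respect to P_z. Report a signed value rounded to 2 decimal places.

At the given values, q = 2357 − 746(2.31) + 659(1.26) = 1464.08.
∂q/∂P_z = 659.
E = (659) × (1.26/1464.08) = 0.5671…

0.57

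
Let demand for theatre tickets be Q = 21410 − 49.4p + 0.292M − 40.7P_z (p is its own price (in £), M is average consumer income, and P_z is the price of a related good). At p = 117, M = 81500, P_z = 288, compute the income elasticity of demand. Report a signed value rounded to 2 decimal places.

0.86

At the given values, Q = 21410 − 49.4(117) + 0.292(81500) − 40.7(288) = 27706.6.
∂Q/∂M = 0.292.
E = (0.292) × (81500/27706.6) = 0.8589…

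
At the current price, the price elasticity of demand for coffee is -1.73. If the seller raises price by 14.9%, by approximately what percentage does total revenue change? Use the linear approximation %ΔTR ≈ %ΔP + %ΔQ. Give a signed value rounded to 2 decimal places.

%ΔQ ≈ Ed × %ΔP = (-1.73) × (+14.9%) = -25.7770%
%ΔTR ≈ %ΔP + %ΔQ = (+14.9%) + (-25.7770%) = -10.8770%

-10.88%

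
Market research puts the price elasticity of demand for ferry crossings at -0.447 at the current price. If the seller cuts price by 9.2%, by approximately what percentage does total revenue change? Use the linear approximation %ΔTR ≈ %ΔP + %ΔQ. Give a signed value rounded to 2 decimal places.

%ΔQ ≈ Ed × %ΔP = (-0.447) × (-9.2%) = +4.1124%
%ΔTR ≈ %ΔP + %ΔQ = (-9.2%) + (+4.1124%) = -5.0876%

-5.09%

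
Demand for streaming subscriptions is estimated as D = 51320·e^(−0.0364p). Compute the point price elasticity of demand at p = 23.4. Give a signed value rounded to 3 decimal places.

-0.852

dD/dp = −0.0364·D = -797.028. At p = 23.4, D = 21896.4.
Ed = (dD/dp)·(p/D) = (-797.028) × (23.4/21896.4) = -0.85176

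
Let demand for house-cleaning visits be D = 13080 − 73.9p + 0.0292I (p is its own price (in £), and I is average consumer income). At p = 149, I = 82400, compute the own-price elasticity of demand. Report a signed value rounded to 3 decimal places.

At the given values, D = 13080 − 73.9(149) + 0.0292(82400) = 4474.98.
∂D/∂p = −73.9.
E = (-73.9) × (149/4474.98) = -2.46059…

-2.461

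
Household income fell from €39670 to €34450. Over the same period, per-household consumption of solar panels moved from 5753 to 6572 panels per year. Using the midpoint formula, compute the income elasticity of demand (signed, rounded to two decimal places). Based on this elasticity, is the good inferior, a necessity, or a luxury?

-0.94; inferior

%ΔQ = (6572 − 5753)/[( 5753 + 6572)/2] = 819/6162.5 = 0.132900…
%ΔIncome = (34450 − 39670)/[( 39670 + 34450)/2] = -5220/37060 = -0.140852…
E_income = (819/6162.5) / (-5220/37060) = -0.9435…
E_income < 0 ⇒ inferior good.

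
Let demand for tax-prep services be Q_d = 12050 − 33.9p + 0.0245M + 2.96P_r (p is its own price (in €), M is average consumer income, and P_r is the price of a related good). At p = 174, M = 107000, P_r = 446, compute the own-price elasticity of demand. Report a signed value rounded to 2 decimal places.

-0.58

At the given values, Q_d = 12050 − 33.9(174) + 0.0245(107000) + 2.96(446) = 10093.06.
∂Q_d/∂p = −33.9.
E = (-33.9) × (174/10093.06) = -0.5844…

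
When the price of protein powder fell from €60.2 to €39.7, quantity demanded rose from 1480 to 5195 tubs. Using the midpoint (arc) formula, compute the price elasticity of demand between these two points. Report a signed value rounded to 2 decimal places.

%ΔQ = (5195 − 1480) / [(1480 + 5195)/2] = 3715/3337.5 = 1.113108…
%ΔP = (39.7 − 60.2) / [(60.2 + 39.7)/2] = -20.5/49.95 = -0.410410…
Arc Ed = %ΔQ / %ΔP = (3715/3337.5) / (-20.5/49.95) = -2.7121…

-2.71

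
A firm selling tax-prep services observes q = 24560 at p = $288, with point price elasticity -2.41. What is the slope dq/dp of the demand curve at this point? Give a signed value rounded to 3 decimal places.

-205.519

Ed = (dq/dp)·(p/q) ⇒ dq/dp = Ed·q/p = (-2.41)·24560/288 = -205.51944…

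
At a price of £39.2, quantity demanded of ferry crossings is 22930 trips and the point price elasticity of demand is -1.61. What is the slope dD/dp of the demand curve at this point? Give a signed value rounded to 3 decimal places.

Ed = (dD/dp)·(p/D) ⇒ dD/dp = Ed·D/p = (-1.61)·22930/39.2 = -941.76785…

-941.768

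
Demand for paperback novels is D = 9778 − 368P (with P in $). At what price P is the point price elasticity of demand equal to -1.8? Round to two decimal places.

17.08

Ed = −368P/(9778 − 368P). Set this equal to -1.8:
368P = 1.8·(9778 − 368P) ⇒ 368P(1 + 1.8) = 1.8·9778
P = 1.8·9778 / (368·2.8) = 17.0811…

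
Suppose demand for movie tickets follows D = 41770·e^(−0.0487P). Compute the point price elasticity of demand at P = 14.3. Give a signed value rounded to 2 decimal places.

dD/dP = −0.0487·D = -1013.79. At P = 14.3, D = 20817.
Ed = (dD/dP)·(P/D) = (-1013.79) × (14.3/20817) = -0.6964…

-0.70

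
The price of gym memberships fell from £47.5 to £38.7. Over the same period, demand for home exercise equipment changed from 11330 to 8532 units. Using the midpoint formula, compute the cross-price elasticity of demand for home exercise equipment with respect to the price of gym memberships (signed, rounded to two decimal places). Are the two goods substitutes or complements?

1.38; substitutes

%ΔQ_{home exercise equipment} = (8532 − 11330)/avg = -2798/9931 = -0.281744…
%ΔP_{gym memberships} = (38.7 − 47.5)/avg = -8.8/43.1 = -0.204176…
E_cross = (-2798/9931) / (-8.8/43.1) = 1.3799…
E_cross > 0 ⇒ the goods are substitutes.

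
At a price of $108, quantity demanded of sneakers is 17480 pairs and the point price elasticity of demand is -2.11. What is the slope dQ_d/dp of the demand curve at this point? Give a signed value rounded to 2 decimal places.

Ed = (dQ_d/dp)·(p/Q_d) ⇒ dQ_d/dp = Ed·Q_d/p = (-2.11)·17480/108 = -341.5074…

-341.51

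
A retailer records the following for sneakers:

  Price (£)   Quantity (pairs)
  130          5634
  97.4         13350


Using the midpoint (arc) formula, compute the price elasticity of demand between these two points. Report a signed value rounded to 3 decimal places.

-2.835

%ΔQ = (13350 − 5634) / [(5634 + 13350)/2] = 7716/9492 = 0.812895…
%ΔP = (97.4 − 130) / [(130 + 97.4)/2] = -32.6/113.7 = -0.286719…
Arc Ed = %ΔQ / %ΔP = (7716/9492) / (-32.6/113.7) = -2.83515…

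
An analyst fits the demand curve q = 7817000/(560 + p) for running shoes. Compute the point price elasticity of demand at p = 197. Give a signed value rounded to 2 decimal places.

dq/dp = −7817000/(560 + p)² = -13.6411. At p = 197, q = 10326.3.
Ed = (dq/dp)·(p/q) = (-13.6411) × (197/10326.3) = -0.2602…

-0.26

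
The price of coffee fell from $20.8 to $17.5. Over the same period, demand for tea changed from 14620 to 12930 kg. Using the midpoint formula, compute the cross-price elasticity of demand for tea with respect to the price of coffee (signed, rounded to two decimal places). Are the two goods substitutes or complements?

%ΔQ_{tea} = (12930 − 14620)/avg = -1690/13775 = -0.122686…
%ΔP_{coffee} = (17.5 − 20.8)/avg = -3.3/19.15 = -0.172323…
E_cross = (-1690/13775) / (-3.3/19.15) = 0.7119…
E_cross > 0 ⇒ the goods are substitutes.

0.71; substitutes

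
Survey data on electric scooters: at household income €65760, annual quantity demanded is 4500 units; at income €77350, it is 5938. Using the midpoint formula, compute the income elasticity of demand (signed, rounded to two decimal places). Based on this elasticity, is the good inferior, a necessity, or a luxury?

%ΔQ = (5938 − 4500)/[( 4500 + 5938)/2] = 1438/5219 = 0.275531…
%ΔIncome = (77350 − 65760)/[( 65760 + 77350)/2] = 11590/71555 = 0.161973…
E_income = (1438/5219) / (11590/71555) = 1.7010…
E_income > 1 ⇒ normal good, luxury.

1.70; luxury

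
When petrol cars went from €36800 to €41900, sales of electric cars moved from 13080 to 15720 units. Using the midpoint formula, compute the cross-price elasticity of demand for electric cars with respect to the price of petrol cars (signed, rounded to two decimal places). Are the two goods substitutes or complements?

%ΔQ_{electric cars} = (15720 − 13080)/avg = 2640/14400 = 0.183333…
%ΔP_{petrol cars} = (41900 − 36800)/avg = 5100/39350 = 0.129606…
E_cross = (2640/14400) / (5100/39350) = 1.4145…
E_cross > 0 ⇒ the goods are substitutes.

1.41; substitutes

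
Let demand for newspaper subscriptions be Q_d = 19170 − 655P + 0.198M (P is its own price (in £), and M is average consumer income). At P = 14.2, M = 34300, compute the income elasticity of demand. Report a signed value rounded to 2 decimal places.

At the given values, Q_d = 19170 − 655(14.2) + 0.198(34300) = 16660.4.
∂Q_d/∂M = 0.198.
E = (0.198) × (34300/16660.4) = 0.4076…

0.41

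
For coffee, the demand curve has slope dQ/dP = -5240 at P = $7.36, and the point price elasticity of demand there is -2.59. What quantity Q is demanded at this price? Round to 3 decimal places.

Ed = (dQ/dP)·(P/Q) ⇒ Q = (dQ/dP)·P/Ed = (-5240)·7.36/(-2.59) = 14890.50193…

14890.502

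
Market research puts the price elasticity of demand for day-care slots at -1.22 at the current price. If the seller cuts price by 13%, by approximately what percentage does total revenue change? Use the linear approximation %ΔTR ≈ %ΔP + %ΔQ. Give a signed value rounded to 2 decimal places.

+2.86%

%ΔQ ≈ Ed × %ΔP = (-1.22) × (-13%) = +15.8600%
%ΔTR ≈ %ΔP + %ΔQ = (-13%) + (+15.8600%) = +2.8600%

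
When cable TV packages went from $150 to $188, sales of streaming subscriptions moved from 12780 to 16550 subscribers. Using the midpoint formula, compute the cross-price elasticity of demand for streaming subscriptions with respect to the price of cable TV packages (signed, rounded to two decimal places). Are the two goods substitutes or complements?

%ΔQ_{streaming subscriptions} = (16550 − 12780)/avg = 3770/14665 = 0.257074…
%ΔP_{cable TV packages} = (188 − 150)/avg = 38/169 = 0.224852…
E_cross = (3770/14665) / (38/169) = 1.1433…
E_cross > 0 ⇒ the goods are substitutes.

1.14; substitutes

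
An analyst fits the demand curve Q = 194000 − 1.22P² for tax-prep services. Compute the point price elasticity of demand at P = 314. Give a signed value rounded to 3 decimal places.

-3.264

dQ/dP = −2·1.22·P = -766.16. At P = 314, Q = 73712.88.
Ed = (dQ/dP)·(P/Q) = (-766.16) × (314/73712.88) = -3.26366…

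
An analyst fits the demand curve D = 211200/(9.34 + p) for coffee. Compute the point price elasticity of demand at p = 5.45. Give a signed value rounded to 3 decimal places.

-0.368

dD/dp = −211200/(9.34 + p)² = -965.512. At p = 5.45, D = 14279.9.
Ed = (dD/dp)·(p/D) = (-965.512) × (5.45/14279.9) = -0.36849…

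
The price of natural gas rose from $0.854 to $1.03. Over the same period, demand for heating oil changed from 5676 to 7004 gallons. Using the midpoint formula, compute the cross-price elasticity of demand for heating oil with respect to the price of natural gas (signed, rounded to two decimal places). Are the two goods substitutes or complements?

1.12; substitutes

%ΔQ_{heating oil} = (7004 − 5676)/avg = 1328/6340 = 0.209463…
%ΔP_{natural gas} = (1.03 − 0.854)/avg = 0.176/0.942 = 0.186836…
E_cross = (1328/6340) / (0.176/0.942) = 1.1211…
E_cross > 0 ⇒ the goods are substitutes.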